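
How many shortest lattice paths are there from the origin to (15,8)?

Each path is a sequence of 23 steps with 15 rights: C(23,15) = 490314.

490314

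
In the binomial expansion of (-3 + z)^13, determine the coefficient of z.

6908733

The general term is C(13,j)·(-3)^j·(z)^(13-j); the z^1 term has j = 12.
C(13,12) = 13.
Coefficient = C(13,12) · (-3)^12 = 13 · 531441 = 6908733.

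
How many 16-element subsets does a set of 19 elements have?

969

C(19,16) = C(19,3) by symmetry.
C(19,3) = (19·18·17) / 3! = 5814 / 6 = 969.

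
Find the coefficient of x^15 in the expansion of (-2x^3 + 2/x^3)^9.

General term: C(9,j)·(-2x^3)^j·(2/x^3)^(9-j), with x-exponent 3j − 3(9−j) = 6j − 27.
Set 6j − 27 = 15: j = 7.
C(9,7) = 36; (-2)^7 = -128; 2^2 = 4.
Coefficient = 36 · (-128) · 4 = -18432.

-18432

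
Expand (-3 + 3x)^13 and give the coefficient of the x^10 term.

-455976378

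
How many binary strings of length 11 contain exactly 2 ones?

Choose the 2 positions: C(11,2) = 55.

55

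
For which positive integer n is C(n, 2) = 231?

22

n(n−1)/2 = 231 ⇒ n(n−1) = 462. Since 22·21 = 462, n = 22.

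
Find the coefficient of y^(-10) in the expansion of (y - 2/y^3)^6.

240

General term: C(6,j)·(y)^j·(-2/y^3)^(6-j), with y-exponent 1j − 3(6−j) = 4j − 18.
Set 4j − 18 = -10: j = 2.
C(6,2) = 15; 1^2 = 1; (-2)^4 = 16.
Coefficient = 15 · 1 · 16 = 240.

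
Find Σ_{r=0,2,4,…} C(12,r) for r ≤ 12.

2048

Half of (1+1)^12 + (1−1)^12 gives the even-index sum: 2^11 = 2048.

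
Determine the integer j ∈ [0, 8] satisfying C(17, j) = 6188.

5

C(17,j) increases on 0 ≤ j ≤ 8. C(17,4) = 2380 and C(17,5) = 6188, so j = 5.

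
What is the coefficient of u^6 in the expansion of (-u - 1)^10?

The general term is C(10,j)·(-u)^j·(-1)^(10-j); the u^6 term has j = 6.
C(10,6) = 210.
Coefficient = C(10,6) = 210.

210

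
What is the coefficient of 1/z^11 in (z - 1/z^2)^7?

7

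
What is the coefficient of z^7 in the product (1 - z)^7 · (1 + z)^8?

Coefficient of z^7 = Σ_{j} C(7,j)·(-1)^j·C(8,7-j)·1^(7-j) for j from 0 to 7.
= 8 + (-196) + 1176 + (-2450) + 1960 + (-588) + 56 + (-1) = -35.

-35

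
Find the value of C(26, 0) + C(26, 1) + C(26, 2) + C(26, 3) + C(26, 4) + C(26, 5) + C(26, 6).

313912

1 + 26 + 325 + 2600 + 14950 + 65780 + 230230 = 313912.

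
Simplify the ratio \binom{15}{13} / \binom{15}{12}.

C(n,k+1)/C(n,k) = (n−k)/(k+1) = (15−12)/(12+1) = 3/13.

3/13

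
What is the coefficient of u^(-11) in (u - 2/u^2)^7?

General term: C(7,j)·(u)^j·(-2/u^2)^(7-j), with u-exponent 1j − 2(7−j) = 3j − 14.
Set 3j − 14 = -11: j = 1.
C(7,1) = 7; 1^1 = 1; (-2)^6 = 64.
Coefficient = 7 · 1 · 64 = 448.

448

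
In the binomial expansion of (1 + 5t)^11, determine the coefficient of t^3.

20625

The general term is C(11,j)·(1)^j·(5t)^(11-j); the t^3 term has j = 8.
C(11,8) = 165.
Coefficient = C(11,8) · 5^3 = 165 · 125 = 20625.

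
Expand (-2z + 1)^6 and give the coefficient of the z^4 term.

The general term is C(6,j)·(-2z)^j·(1)^(6-j); the z^4 term has j = 4.
C(6,4) = 15.
Coefficient = C(6,4) · (-2)^4 = 15 · 16 = 240.

240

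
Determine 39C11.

C(39,11) = (39·38·37·36·35·34·33·32·31·30·29) / 11! = 66902793897139200 / 39916800 = 1676056044.

1676056044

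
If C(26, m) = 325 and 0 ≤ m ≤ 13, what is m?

C(26,m) increases on 0 ≤ m ≤ 13. C(26,1) = 26 and C(26,2) = 325, so m = 2.

2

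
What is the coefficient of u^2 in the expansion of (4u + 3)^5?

4320

The general term is C(5,j)·(4u)^j·(3)^(5-j); the u^2 term has j = 2.
C(5,2) = 10.
Coefficient = C(5,2) · 4^2 · 3^3 = 10 · 16 · 27 = 4320.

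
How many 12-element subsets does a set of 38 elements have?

C(38,12) = (38·37·36·35·34·33·32·31·30·29·28·27) / 12! = 1296884927852236800 / 479001600 = 2707475148.

2707475148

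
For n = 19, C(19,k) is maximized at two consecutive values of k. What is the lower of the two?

9

For odd n = 19, C(19,k) peaks at k = (n−1)/2 and (n+1)/2; the lower is 9.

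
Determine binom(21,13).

C(21,13) = C(21,8) by symmetry.
C(21,8) = (21·20·19·18·17·16·15·14) / 8! = 8204716800 / 40320 = 203490.

203490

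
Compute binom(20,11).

C(20,11) = C(20,9) by symmetry.
C(20,9) = (20·19·18·17·16·15·14·13·12) / 9! = 60949324800 / 362880 = 167960.

167960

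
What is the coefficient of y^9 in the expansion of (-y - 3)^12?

The general term is C(12,j)·(-y)^j·(-3)^(12-j); the y^9 term has j = 9.
C(12,9) = 220.
Coefficient = C(12,9) · (-1)^9 · (-3)^3 = 220 · (-1) · (-27) = 5940.

5940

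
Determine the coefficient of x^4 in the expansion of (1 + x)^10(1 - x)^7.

Coefficient of x^4 = Σ_{j} C(10,j)·1^j·C(7,4-j)·(-1)^(4-j) for j from 0 to 4.
= 35 + (-350) + 945 + (-840) + 210 = 0.

0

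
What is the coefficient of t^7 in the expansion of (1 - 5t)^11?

The general term is C(11,j)·(1)^j·(-5t)^(11-j); the t^7 term has j = 4.
C(11,4) = 330.
Coefficient = C(11,4) · (-5)^7 = 330 · (-78125) = -25781250.

-25781250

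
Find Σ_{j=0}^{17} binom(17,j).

Setting x = 1 in (1+x)^17 gives Σ C(17,j) = 2^17 = 131072.

131072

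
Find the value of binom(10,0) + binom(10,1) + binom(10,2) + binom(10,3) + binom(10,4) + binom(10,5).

1 + 10 + 45 + 120 + 210 + 252 = 638.

638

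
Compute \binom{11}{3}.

165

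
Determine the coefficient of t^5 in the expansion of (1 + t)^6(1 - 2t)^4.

-18

Coefficient of t^5 = Σ_{j} C(6,j)·1^j·C(4,5-j)·(-2)^(5-j) for j from 1 to 5.
= 96 + (-480) + 480 + (-120) + 6 = -18.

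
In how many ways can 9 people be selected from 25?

2042975

This is C(25,9) = 2042975.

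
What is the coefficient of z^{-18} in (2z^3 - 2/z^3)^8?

-2048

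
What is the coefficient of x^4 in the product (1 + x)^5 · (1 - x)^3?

0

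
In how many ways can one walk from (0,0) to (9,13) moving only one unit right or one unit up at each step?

Each path is a sequence of 22 steps with 9 rights: C(22,9) = 497420.

497420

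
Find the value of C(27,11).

13037895

C(27,11) = (27·26·25·24·23·22·21·20·19·18·17) / 11! = 520431047136000 / 39916800 = 13037895.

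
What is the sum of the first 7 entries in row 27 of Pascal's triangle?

1 + 27 + 351 + 2925 + 17550 + 80730 + 296010 = 397594.

397594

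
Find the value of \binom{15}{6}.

5005

C(15,6) = (15·14·13·12·11·10) / 6! = 3603600 / 720 = 5005.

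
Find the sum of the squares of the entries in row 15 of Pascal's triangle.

155117520

By Vandermonde's identity, Σ C(15,k)² = C(30,15) = 155117520.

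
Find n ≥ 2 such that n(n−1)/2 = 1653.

58

n(n−1)/2 = 1653 ⇒ n(n−1) = 3306. Since 58·57 = 3306, n = 58.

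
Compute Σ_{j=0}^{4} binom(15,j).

1941

1 + 15 + 105 + 455 + 1365 = 1941.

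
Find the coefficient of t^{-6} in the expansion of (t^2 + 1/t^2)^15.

General term: C(15,j)·(t^2)^j·(1/t^2)^(15-j), with t-exponent 2j − 2(15−j) = 4j − 30.
Set 4j − 30 = -6: j = 6.
C(15,6) = 5005; 1^6 = 1; 1^9 = 1.
Coefficient = 5005 · 1 · 1 = 5005.

5005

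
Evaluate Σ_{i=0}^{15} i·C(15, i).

245760

Differentiating (1+x)^15 and setting x=1: Σ i·C(15,i) = 15·2^14 = 245760.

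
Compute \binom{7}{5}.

21

C(7,5) = C(7,2) by symmetry.
C(7,2) = (7·6) / 2! = 42 / 2 = 21.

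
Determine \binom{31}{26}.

169911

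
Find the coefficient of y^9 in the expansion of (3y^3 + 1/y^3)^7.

5103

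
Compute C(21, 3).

1330

C(21,3) = (21·20·19) / 3! = 7980 / 6 = 1330.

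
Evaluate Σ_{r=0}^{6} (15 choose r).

9949

1 + 15 + 105 + 455 + 1365 + 3003 + 5005 = 9949.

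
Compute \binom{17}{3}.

C(17,3) = (17·16·15) / 3! = 4080 / 6 = 680.

680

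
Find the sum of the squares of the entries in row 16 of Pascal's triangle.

By Vandermonde's identity, Σ C(16,i)² = C(32,16) = 601080390.

601080390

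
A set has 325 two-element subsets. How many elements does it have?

n(n−1)/2 = 325 ⇒ n(n−1) = 650. Since 26·25 = 650, n = 26.

26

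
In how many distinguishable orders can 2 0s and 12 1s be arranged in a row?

Choose positions for the 0s: C(14,2) = 91.

91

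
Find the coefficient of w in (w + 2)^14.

114688

The general term is C(14,j)·(w)^j·(2)^(14-j); the w^1 term has j = 1.
C(14,1) = 14.
Coefficient = C(14,1) · 2^13 = 14 · 8192 = 114688.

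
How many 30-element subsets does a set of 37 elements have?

10295472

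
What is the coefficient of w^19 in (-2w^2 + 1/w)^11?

11264

General term: C(11,j)·(-2w^2)^j·(1/w)^(11-j), with w-exponent 2j − 1(11−j) = 3j − 11.
Set 3j − 11 = 19: j = 10.
C(11,10) = 11; (-2)^10 = 1024; 1^1 = 1.
Coefficient = 11 · 1024 · 1 = 11264.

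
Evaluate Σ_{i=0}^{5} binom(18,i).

12616

1 + 18 + 153 + 816 + 3060 + 8568 = 12616.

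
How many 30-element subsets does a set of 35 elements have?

C(35,30) = C(35,5) by symmetry.
C(35,5) = (35·34·33·32·31) / 5! = 38955840 / 120 = 324632.

324632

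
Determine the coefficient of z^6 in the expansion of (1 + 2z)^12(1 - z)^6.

-5511

Coefficient of z^6 = Σ_{j} C(12,j)·2^j·C(6,6-j)·(-1)^(6-j) for j from 0 to 6.
= 1 + (-144) + 3960 + (-35200) + 118800 + (-152064) + 59136 = -5511.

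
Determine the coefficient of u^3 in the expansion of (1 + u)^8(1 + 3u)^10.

Coefficient of u^3 = Σ_{j} C(8,j)·1^j·C(10,3-j)·3^(3-j) for j from 0 to 3.
= 3240 + 3240 + 840 + 56 = 7376.

7376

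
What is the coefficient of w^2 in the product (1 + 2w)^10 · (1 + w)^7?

341

Coefficient of w^2 = Σ_{j} C(10,j)·2^j·C(7,2-j)·1^(2-j) for j from 0 to 2.
= 21 + 140 + 180 = 341.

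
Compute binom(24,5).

42504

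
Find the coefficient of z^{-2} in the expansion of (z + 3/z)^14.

19702683

General term: C(14,j)·(z)^j·(3/z)^(14-j), with z-exponent 1j − 1(14−j) = 2j − 14.
Set 2j − 14 = -2: j = 6.
C(14,6) = 3003; 1^6 = 1; 3^8 = 6561.
Coefficient = 3003 · 1 · 6561 = 19702683.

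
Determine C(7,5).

21

C(7,5) = C(7,2) by symmetry.
C(7,2) = (7·6) / 2! = 42 / 2 = 21.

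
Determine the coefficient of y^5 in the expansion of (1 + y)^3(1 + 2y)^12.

54648

Coefficient of y^5 = Σ_{j} C(3,j)·1^j·C(12,5-j)·2^(5-j) for j from 0 to 3.
= 25344 + 23760 + 5280 + 264 = 54648.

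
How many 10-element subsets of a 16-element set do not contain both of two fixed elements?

All 10-subsets: C(16,10) = 8008. Those containing both fixed elements: C(14,8) = 3003.
8008 − 3003 = 5005.

5005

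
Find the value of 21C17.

C(21,17) = C(21,4) by symmetry.
C(21,4) = (21·20·19·18) / 4! = 143640 / 24 = 5985.

5985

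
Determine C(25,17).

C(25,17) = C(25,8) by symmetry.
C(25,8) = (25·24·23·22·21·20·19·18) / 8! = 43609104000 / 40320 = 1081575.

1081575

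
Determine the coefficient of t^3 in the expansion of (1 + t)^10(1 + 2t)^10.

Coefficient of t^3 = Σ_{j} C(10,j)·1^j·C(10,3-j)·2^(3-j) for j from 0 to 3.
= 960 + 1800 + 900 + 120 = 3780.

3780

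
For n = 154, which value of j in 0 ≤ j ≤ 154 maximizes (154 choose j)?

77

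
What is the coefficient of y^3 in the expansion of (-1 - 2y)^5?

-80

The general term is C(5,j)·(-1)^j·(-2y)^(5-j); the y^3 term has j = 2.
C(5,2) = 10.
Coefficient = C(5,2) · (-2)^3 = 10 · (-8) = -80.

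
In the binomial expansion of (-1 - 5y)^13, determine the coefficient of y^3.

-35750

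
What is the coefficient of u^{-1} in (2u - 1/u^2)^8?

General term: C(8,j)·(2u)^j·(-1/u^2)^(8-j), with u-exponent 1j − 2(8−j) = 3j − 16.
Set 3j − 16 = -1: j = 5.
C(8,5) = 56; 2^5 = 32; (-1)^3 = -1.
Coefficient = 56 · 32 · (-1) = -1792.

-1792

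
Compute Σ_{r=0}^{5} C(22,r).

35443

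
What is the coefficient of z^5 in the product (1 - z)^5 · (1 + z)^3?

Coefficient of z^5 = Σ_{j} C(5,j)·(-1)^j·C(3,5-j)·1^(5-j) for j from 2 to 5.
= 10 + (-30) + 15 + (-1) = -6.

-6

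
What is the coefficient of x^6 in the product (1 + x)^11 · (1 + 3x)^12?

Coefficient of x^6 = Σ_{j} C(11,j)·1^j·C(12,6-j)·3^(6-j) for j from 0 to 6.
= 673596 + 2117016 + 2205225 + 980100 + 196020 + 16632 + 462 = 6189051.

6189051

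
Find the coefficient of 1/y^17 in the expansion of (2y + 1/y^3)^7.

14

General term: C(7,j)·(2y)^j·(1/y^3)^(7-j), with y-exponent 1j − 3(7−j) = 4j − 21.
Set 4j − 21 = -17: j = 1.
C(7,1) = 7; 2^1 = 2; 1^6 = 1.
Coefficient = 7 · 2 · 1 = 14.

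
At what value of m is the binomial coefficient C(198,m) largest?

99

C(198,m) is maximized at m = 198/2 = 99.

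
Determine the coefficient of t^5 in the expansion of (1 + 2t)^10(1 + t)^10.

110916

Coefficient of t^5 = Σ_{j} C(10,j)·2^j·C(10,5-j)·1^(5-j) for j from 0 to 5.
= 252 + 4200 + 21600 + 43200 + 33600 + 8064 = 110916.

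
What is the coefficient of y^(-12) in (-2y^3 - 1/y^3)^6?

General term: C(6,j)·(-2y^3)^j·(-1/y^3)^(6-j), with y-exponent 3j − 3(6−j) = 6j − 18.
Set 6j − 18 = -12: j = 1.
C(6,1) = 6; (-2)^1 = -2; (-1)^5 = -1.
Coefficient = 6 · (-2) · (-1) = 12.

12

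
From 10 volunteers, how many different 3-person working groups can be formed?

120

This is C(10,3) = 120.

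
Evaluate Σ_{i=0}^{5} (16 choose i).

1 + 16 + 120 + 560 + 1820 + 4368 = 6885.

6885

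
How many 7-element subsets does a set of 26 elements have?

C(26,7) = (26·25·24·23·22·21·20) / 7! = 3315312000 / 5040 = 657800.

657800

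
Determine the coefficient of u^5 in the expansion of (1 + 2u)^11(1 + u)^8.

107900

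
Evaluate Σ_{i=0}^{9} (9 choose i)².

By Vandermonde's identity, Σ C(9,i)² = C(18,9) = 48620.

48620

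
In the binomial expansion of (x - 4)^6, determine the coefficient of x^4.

The general term is C(6,j)·(x)^j·(-4)^(6-j); the x^4 term has j = 4.
C(6,4) = 15.
Coefficient = C(6,4) · (-4)^2 = 15 · 16 = 240.

240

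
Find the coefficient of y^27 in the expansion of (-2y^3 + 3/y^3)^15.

50319360

General term: C(15,j)·(-2y^3)^j·(3/y^3)^(15-j), with y-exponent 3j − 3(15−j) = 6j − 45.
Set 6j − 45 = 27: j = 12.
C(15,12) = 455; (-2)^12 = 4096; 3^3 = 27.
Coefficient = 455 · 4096 · 27 = 50319360.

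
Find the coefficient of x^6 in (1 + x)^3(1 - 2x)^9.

-1344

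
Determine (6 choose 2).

C(6,2) = (6·5) / 2! = 30 / 2 = 15.

15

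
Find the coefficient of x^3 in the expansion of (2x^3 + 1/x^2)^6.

160

General term: C(6,j)·(2x^3)^j·(1/x^2)^(6-j), with x-exponent 3j − 2(6−j) = 5j − 12.
Set 5j − 12 = 3: j = 3.
C(6,3) = 20; 2^3 = 8; 1^3 = 1.
Coefficient = 20 · 8 · 1 = 160.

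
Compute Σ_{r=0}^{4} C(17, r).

3214

1 + 17 + 136 + 680 + 2380 = 3214.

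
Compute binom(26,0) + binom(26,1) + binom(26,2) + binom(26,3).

1 + 26 + 325 + 2600 = 2952.

2952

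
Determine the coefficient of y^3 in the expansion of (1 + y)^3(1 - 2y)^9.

Coefficient of y^3 = Σ_{j} C(3,j)·1^j·C(9,3-j)·(-2)^(3-j) for j from 0 to 3.
= (-672) + 432 + (-54) + 1 = -293.

-293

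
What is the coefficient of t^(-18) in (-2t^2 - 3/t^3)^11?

General term: C(11,j)·(-2t^2)^j·(-3/t^3)^(11-j), with t-exponent 2j − 3(11−j) = 5j − 33.
Set 5j − 33 = -18: j = 3.
C(11,3) = 165; (-2)^3 = -8; (-3)^8 = 6561.
Coefficient = 165 · (-8) · 6561 = -8660520.

-8660520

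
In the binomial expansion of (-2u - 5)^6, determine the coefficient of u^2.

37500

The general term is C(6,j)·(-2u)^j·(-5)^(6-j); the u^2 term has j = 2.
C(6,2) = 15.
Coefficient = C(6,2) · (-2)^2 · (-5)^4 = 15 · 4 · 625 = 37500.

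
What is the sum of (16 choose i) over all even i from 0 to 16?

Even-i terms of row 16 sum to 2^15 = 32768.

32768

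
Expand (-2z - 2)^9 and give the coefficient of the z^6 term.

-43008

The general term is C(9,j)·(-2z)^j·(-2)^(9-j); the z^6 term has j = 6.
C(9,6) = 84.
Coefficient = C(9,6) · (-2)^6 · (-2)^3 = 84 · 64 · (-8) = -43008.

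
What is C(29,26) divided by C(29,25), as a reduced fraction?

C(n,k+1)/C(n,k) = (n−k)/(k+1) = (29−25)/(25+1) = 4/26 = 2/13.

2/13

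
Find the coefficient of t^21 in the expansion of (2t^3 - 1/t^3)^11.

General term: C(11,j)·(2t^3)^j·(-1/t^3)^(11-j), with t-exponent 3j − 3(11−j) = 6j − 33.
Set 6j − 33 = 21: j = 9.
C(11,9) = 55; 2^9 = 512; (-1)^2 = 1.
Coefficient = 55 · 512 · 1 = 28160.

28160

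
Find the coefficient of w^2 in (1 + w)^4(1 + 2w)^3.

42

Coefficient of w^2 = Σ_{j} C(4,j)·1^j·C(3,2-j)·2^(2-j) for j from 0 to 2.
= 12 + 24 + 6 = 42.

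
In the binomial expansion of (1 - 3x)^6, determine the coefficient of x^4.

1215

The general term is C(6,j)·(1)^j·(-3x)^(6-j); the x^4 term has j = 2.
C(6,2) = 15.
Coefficient = C(6,2) · (-3)^4 = 15 · 81 = 1215.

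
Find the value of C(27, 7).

888030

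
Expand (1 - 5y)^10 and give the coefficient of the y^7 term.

-9375000

The general term is C(10,j)·(1)^j·(-5y)^(10-j); the y^7 term has j = 3.
C(10,3) = 120.
Coefficient = C(10,3) · (-5)^7 = 120 · (-78125) = -9375000.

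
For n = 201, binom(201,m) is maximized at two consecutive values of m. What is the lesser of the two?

100

For odd n = 201, C(201,m) peaks at m = (n−1)/2 and (n+1)/2; the lesser is 100.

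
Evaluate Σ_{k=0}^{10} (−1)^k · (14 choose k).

The partial alternating sum Σ_{k=0}^{10} (−1)^k C(14,k) = (−1)^10 C(13,10) = 286.

286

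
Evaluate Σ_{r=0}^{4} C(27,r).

20854

1 + 27 + 351 + 2925 + 17550 = 20854.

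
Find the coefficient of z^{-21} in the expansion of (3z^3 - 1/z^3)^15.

-110565

General term: C(15,j)·(3z^3)^j·(-1/z^3)^(15-j), with z-exponent 3j − 3(15−j) = 6j − 45.
Set 6j − 45 = -21: j = 4.
C(15,4) = 1365; 3^4 = 81; (-1)^11 = -1.
Coefficient = 1365 · 81 · (-1) = -110565.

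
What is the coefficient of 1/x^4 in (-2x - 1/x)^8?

112

General term: C(8,j)·(-2x)^j·(-1/x)^(8-j), with x-exponent 1j − 1(8−j) = 2j − 8.
Set 2j − 8 = -4: j = 2.
C(8,2) = 28; (-2)^2 = 4; (-1)^6 = 1.
Coefficient = 28 · 4 · 1 = 112.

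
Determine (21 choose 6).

54264

C(21,6) = (21·20·19·18·17·16) / 6! = 39070080 / 720 = 54264.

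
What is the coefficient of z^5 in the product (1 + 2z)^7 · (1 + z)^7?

13923

Coefficient of z^5 = Σ_{j} C(7,j)·2^j·C(7,5-j)·1^(5-j) for j from 0 to 5.
= 21 + 490 + 2940 + 5880 + 3920 + 672 = 13923.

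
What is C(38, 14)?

9669554100

C(38,14) = (38·37·36·35·34·33·32·31·30·29·28·27·26·25) / 14! = 842975203103953920000 / 87178291200 = 9669554100.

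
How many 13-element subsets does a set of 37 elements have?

3562467300

C(37,13) = (37·36·35·34·33·32·31·30·29·28·27·26·25) / 13! = 22183557976419840000 / 6227020800 = 3562467300.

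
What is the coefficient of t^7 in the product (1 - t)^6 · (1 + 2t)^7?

Coefficient of t^7 = Σ_{j} C(6,j)·(-1)^j·C(7,7-j)·2^(7-j) for j from 0 to 6.
= 128 + (-2688) + 10080 + (-11200) + 4200 + (-504) + 14 = 30.

30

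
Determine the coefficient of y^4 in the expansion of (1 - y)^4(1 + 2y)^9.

Coefficient of y^4 = Σ_{j} C(4,j)·(-1)^j·C(9,4-j)·2^(4-j) for j from 0 to 4.
= 2016 + (-2688) + 864 + (-72) + 1 = 121.

121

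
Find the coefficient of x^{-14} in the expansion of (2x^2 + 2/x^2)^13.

General term: C(13,j)·(2x^2)^j·(2/x^2)^(13-j), with x-exponent 2j − 2(13−j) = 4j − 26.
Set 4j − 26 = -14: j = 3.
C(13,3) = 286; 2^3 = 8; 2^10 = 1024.
Coefficient = 286 · 8 · 1024 = 2342912.

2342912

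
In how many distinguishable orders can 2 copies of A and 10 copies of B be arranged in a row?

66

Choose positions for the A's: C(12,2) = 66.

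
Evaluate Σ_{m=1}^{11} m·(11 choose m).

Since m·C(11,m) = 11·C(10,m−1), the sum is 11·2^10 = 11·1024 = 11264.

11264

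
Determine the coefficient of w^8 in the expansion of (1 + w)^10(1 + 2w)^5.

50445

Coefficient of w^8 = Σ_{j} C(10,j)·1^j·C(5,8-j)·2^(8-j) for j from 3 to 8.
= 3840 + 16800 + 20160 + 8400 + 1200 + 45 = 50445.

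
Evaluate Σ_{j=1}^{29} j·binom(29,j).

Differentiating (1+x)^29 and setting x=1: Σ j·C(29,j) = 29·2^28 = 7784628224.

7784628224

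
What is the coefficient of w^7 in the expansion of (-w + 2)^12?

-25344

The general term is C(12,j)·(-w)^j·(2)^(12-j); the w^7 term has j = 7.
C(12,7) = 792.
Coefficient = C(12,7) · (-1)^7 · 2^5 = 792 · (-1) · 32 = -25344.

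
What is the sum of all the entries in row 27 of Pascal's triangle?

Setting x = 1 in (1+x)^27 gives Σ C(27,i) = 2^27 = 134217728.

134217728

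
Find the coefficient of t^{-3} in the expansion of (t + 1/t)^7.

21

General term: C(7,j)·(t)^j·(1/t)^(7-j), with t-exponent 1j − 1(7−j) = 2j − 7.
Set 2j − 7 = -3: j = 2.
C(7,2) = 21; 1^2 = 1; 1^5 = 1.
Coefficient = 21 · 1 · 1 = 21.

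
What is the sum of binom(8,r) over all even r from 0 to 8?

128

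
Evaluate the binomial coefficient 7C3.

35

C(7,3) = (7·6·5) / 3! = 210 / 6 = 35.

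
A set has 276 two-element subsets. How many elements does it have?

n(n−1)/2 = 276 ⇒ n(n−1) = 552. Since 24·23 = 552, n = 24.

24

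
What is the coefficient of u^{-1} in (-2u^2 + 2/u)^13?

General term: C(13,j)·(-2u^2)^j·(2/u)^(13-j), with u-exponent 2j − 1(13−j) = 3j − 13.
Set 3j − 13 = -1: j = 4.
C(13,4) = 715; (-2)^4 = 16; 2^9 = 512.
Coefficient = 715 · 16 · 512 = 5857280.

5857280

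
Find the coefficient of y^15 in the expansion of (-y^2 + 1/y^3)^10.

-10

General term: C(10,j)·(-y^2)^j·(1/y^3)^(10-j), with y-exponent 2j − 3(10−j) = 5j − 30.
Set 5j − 30 = 15: j = 9.
C(10,9) = 10; (-1)^9 = -1; 1^1 = 1.
Coefficient = 10 · (-1) · 1 = -10.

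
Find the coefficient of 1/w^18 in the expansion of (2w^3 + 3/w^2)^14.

193444524

General term: C(14,j)·(2w^3)^j·(3/w^2)^(14-j), with w-exponent 3j − 2(14−j) = 5j − 28.
Set 5j − 28 = -18: j = 2.
C(14,2) = 91; 2^2 = 4; 3^12 = 531441.
Coefficient = 91 · 4 · 531441 = 193444524.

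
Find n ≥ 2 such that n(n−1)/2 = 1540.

n(n−1)/2 = 1540 ⇒ n(n−1) = 3080. Since 56·55 = 3080, n = 56.

56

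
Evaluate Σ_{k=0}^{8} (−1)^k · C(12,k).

The partial alternating sum Σ_{k=0}^{8} (−1)^k C(12,k) = (−1)^8 C(11,8) = 165.

165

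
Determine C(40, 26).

23206929840

C(40,26) = C(40,14) by symmetry.
C(40,14) = (40·39·38·37·36·35·34·33·32·31·30·29·28·27) / 14! = 2023140487449489408000 / 87178291200 = 23206929840.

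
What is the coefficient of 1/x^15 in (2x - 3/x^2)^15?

5674372704

General term: C(15,j)·(2x)^j·(-3/x^2)^(15-j), with x-exponent 1j − 2(15−j) = 3j − 30.
Set 3j − 30 = -15: j = 5.
C(15,5) = 3003; 2^5 = 32; (-3)^10 = 59049.
Coefficient = 3003 · 32 · 59049 = 5674372704.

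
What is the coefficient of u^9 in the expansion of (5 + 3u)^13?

8795840625

The general term is C(13,j)·(5)^j·(3u)^(13-j); the u^9 term has j = 4.
C(13,4) = 715.
Coefficient = C(13,4) · 5^4 · 3^9 = 715 · 625 · 19683 = 8795840625.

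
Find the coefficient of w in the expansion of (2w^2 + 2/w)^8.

14336

General term: C(8,j)·(2w^2)^j·(2/w)^(8-j), with w-exponent 2j − 1(8−j) = 3j − 8.
Set 3j − 8 = 1: j = 3.
C(8,3) = 56; 2^3 = 8; 2^5 = 32.
Coefficient = 56 · 8 · 32 = 14336.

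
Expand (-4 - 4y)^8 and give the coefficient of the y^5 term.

3670016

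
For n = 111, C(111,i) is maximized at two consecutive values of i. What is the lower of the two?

For odd n = 111, C(111,i) peaks at i = (n−1)/2 and (n+1)/2; the lower is 55.

55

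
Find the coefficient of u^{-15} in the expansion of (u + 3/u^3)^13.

General term: C(13,j)·(u)^j·(3/u^3)^(13-j), with u-exponent 1j − 3(13−j) = 4j − 39.
Set 4j − 39 = -15: j = 6.
C(13,6) = 1716; 1^6 = 1; 3^7 = 2187.
Coefficient = 1716 · 1 · 2187 = 3752892.

3752892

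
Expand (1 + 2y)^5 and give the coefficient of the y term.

The general term is C(5,j)·(1)^j·(2y)^(5-j); the y^1 term has j = 4.
C(5,4) = 5.
Coefficient = C(5,4) · 2^1 = 5 · 2 = 10.

10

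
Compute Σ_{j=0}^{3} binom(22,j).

1 + 22 + 231 + 1540 = 1794.

1794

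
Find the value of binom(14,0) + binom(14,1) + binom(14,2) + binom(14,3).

470

1 + 14 + 91 + 364 = 470.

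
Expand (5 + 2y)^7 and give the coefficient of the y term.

The general term is C(7,j)·(5)^j·(2y)^(7-j); the y^1 term has j = 6.
C(7,6) = 7.
Coefficient = C(7,6) · 5^6 · 2^1 = 7 · 15625 · 2 = 218750.

218750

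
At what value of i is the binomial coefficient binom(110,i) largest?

C(110,i) is maximized at i = 110/2 = 55.

55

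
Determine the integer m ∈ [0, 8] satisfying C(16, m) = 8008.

6

C(16,m) increases on 0 ≤ m ≤ 8. C(16,5) = 4368 and C(16,6) = 8008, so m = 6.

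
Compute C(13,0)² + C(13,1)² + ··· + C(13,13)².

Σ C(13,i)² is the coefficient of x^13 in (1+x)^13(1+x)^13 = (1+x)^26, i.e. C(26,13) = 10400600.

10400600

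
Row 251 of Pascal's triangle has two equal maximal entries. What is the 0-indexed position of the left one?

For odd n = 251, C(251,k) peaks at k = (n−1)/2 and (n+1)/2; the lesser is 125.

125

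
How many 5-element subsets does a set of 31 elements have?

169911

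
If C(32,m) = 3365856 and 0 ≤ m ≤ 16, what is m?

7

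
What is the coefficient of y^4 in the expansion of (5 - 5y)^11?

16113281250

The general term is C(11,j)·(5)^j·(-5y)^(11-j); the y^4 term has j = 7.
C(11,7) = 330.
Coefficient = C(11,7) · 5^7 · (-5)^4 = 330 · 78125 · 625 = 16113281250.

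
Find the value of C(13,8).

1287

C(13,8) = C(13,5) by symmetry.
C(13,5) = (13·12·11·10·9) / 5! = 154440 / 120 = 1287.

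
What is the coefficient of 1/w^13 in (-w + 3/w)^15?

-71744535

General term: C(15,j)·(-w)^j·(3/w)^(15-j), with w-exponent 1j − 1(15−j) = 2j − 15.
Set 2j − 15 = -13: j = 1.
C(15,1) = 15; (-1)^1 = -1; 3^14 = 4782969.
Coefficient = 15 · (-1) · 4782969 = -71744535.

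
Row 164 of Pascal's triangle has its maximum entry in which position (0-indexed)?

82

C(164,k) is maximized at k = 164/2 = 82.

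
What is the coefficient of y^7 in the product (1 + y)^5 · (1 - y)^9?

Coefficient of y^7 = Σ_{j} C(5,j)·1^j·C(9,7-j)·(-1)^(7-j) for j from 0 to 5.
= (-36) + 420 + (-1260) + 1260 + (-420) + 36 = 0.

0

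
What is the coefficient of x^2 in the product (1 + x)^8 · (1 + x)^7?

105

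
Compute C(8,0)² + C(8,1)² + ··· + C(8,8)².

12870

By Vandermonde's identity, Σ C(8,r)² = C(16,8) = 12870.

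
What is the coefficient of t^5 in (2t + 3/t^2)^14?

General term: C(14,j)·(2t)^j·(3/t^2)^(14-j), with t-exponent 1j − 2(14−j) = 3j − 28.
Set 3j − 28 = 5: j = 11.
C(14,11) = 364; 2^11 = 2048; 3^3 = 27.
Coefficient = 364 · 2048 · 27 = 20127744.

20127744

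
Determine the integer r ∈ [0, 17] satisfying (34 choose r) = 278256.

5

C(34,r) increases on 0 ≤ r ≤ 17. C(34,4) = 46376 and C(34,5) = 278256, so r = 5.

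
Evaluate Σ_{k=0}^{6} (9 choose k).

466

1 + 9 + 36 + 84 + 126 + 126 + 84 = 466.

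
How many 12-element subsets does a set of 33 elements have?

C(33,12) = (33·32·31·30·29·28·27·26·25·24·23·22) / 12! = 169958063987712000 / 479001600 = 354817320.

354817320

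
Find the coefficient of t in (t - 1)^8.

The general term is C(8,j)·(t)^j·(-1)^(8-j); the t^1 term has j = 1.
C(8,1) = 8.
Coefficient = C(8,1) · (-1)^7 = 8 · (-1) = -8.

-8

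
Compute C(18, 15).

816

C(18,15) = C(18,3) by symmetry.
C(18,3) = (18·17·16) / 3! = 4896 / 6 = 816.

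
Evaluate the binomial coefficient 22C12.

646646

C(22,12) = C(22,10) by symmetry.
C(22,10) = (22·21·20·19·18·17·16·15·14·13) / 10! = 2346549004800 / 3628800 = 646646.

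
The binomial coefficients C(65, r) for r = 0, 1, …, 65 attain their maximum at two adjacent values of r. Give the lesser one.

32

For odd n = 65, C(65,r) peaks at r = (n−1)/2 and (n+1)/2; the lesser is 32.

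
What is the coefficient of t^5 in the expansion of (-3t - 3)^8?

The general term is C(8,j)·(-3t)^j·(-3)^(8-j); the t^5 term has j = 5.
C(8,5) = 56.
Coefficient = C(8,5) · (-3)^5 · (-3)^3 = 56 · (-243) · (-27) = 367416.

367416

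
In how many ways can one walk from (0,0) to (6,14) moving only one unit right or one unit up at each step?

38760

Each path is a sequence of 20 steps with 6 rights: C(20,6) = 38760.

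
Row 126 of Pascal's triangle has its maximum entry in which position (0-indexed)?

C(126,r) is maximized at r = 126/2 = 63.

63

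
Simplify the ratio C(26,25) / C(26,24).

C(n,k+1)/C(n,k) = (n−k)/(k+1) = (26−24)/(24+1) = 2/25.

2/25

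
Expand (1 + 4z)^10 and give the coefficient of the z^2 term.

The general term is C(10,j)·(1)^j·(4z)^(10-j); the z^2 term has j = 8.
C(10,8) = 45.
Coefficient = C(10,8) · 4^2 = 45 · 16 = 720.

720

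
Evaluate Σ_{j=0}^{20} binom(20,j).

1048576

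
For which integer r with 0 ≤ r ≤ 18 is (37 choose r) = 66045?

4

C(37,r) increases on 0 ≤ r ≤ 18. C(37,3) = 7770 and C(37,4) = 66045, so r = 4.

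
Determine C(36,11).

600805296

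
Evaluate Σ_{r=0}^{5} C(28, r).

122438

1 + 28 + 378 + 3276 + 20475 + 98280 = 122438.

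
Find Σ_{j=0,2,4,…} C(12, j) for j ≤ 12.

2048

Even-j terms of row 12 sum to 2^11 = 2048.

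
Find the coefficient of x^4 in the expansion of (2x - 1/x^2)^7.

General term: C(7,j)·(2x)^j·(-1/x^2)^(7-j), with x-exponent 1j − 2(7−j) = 3j − 14.
Set 3j − 14 = 4: j = 6.
C(7,6) = 7; 2^6 = 64; (-1)^1 = -1.
Coefficient = 7 · 64 · (-1) = -448.

-448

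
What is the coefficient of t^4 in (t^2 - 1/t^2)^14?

General term: C(14,j)·(t^2)^j·(-1/t^2)^(14-j), with t-exponent 2j − 2(14−j) = 4j − 28.
Set 4j − 28 = 4: j = 8.
C(14,8) = 3003; 1^8 = 1; (-1)^6 = 1.
Coefficient = 3003 · 1 · 1 = 3003.

3003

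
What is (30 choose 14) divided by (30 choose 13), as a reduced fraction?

C(n,k+1)/C(n,k) = (n−k)/(k+1) = (30−13)/(13+1) = 17/14.

17/14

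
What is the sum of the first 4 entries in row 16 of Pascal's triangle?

697

1 + 16 + 120 + 560 = 697.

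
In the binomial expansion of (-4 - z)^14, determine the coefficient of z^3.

The general term is C(14,j)·(-4)^j·(-z)^(14-j); the z^3 term has j = 11.
C(14,11) = 364.
Coefficient = C(14,11) · (-4)^11 · (-1)^3 = 364 · (-4194304) · (-1) = 1526726656.

1526726656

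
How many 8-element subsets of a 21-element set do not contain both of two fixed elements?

176358

All 8-subsets: C(21,8) = 203490. Those containing both fixed elements: C(19,6) = 27132.
203490 − 27132 = 176358.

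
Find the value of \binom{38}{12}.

2707475148

C(38,12) = (38·37·36·35·34·33·32·31·30·29·28·27) / 12! = 1296884927852236800 / 479001600 = 2707475148.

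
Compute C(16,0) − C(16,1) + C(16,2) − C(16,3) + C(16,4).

The partial alternating sum Σ_{k=0}^{4} (−1)^k C(16,k) = (−1)^4 C(15,4) = 1365.

1365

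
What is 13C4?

715

C(13,4) = (13·12·11·10) / 4! = 17160 / 24 = 715.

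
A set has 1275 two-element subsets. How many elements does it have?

n(n−1)/2 = 1275 ⇒ n(n−1) = 2550. Since 51·50 = 2550, n = 51.

51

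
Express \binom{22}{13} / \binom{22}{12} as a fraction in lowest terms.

10/13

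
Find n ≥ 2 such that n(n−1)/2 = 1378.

53

n(n−1)/2 = 1378 ⇒ n(n−1) = 2756. Since 53·52 = 2756, n = 53.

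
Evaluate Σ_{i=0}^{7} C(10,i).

1 + 10 + 45 + 120 + 210 + 252 + 210 + 120 = 968.

968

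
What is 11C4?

330

C(11,4) = (11·10·9·8) / 4! = 7920 / 24 = 330.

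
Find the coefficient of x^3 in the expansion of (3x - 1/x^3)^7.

-5103

General term: C(7,j)·(3x)^j·(-1/x^3)^(7-j), with x-exponent 1j − 3(7−j) = 4j − 21.
Set 4j − 21 = 3: j = 6.
C(7,6) = 7; 3^6 = 729; (-1)^1 = -1.
Coefficient = 7 · 729 · (-1) = -5103.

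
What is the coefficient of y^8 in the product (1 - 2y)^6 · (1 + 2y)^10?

-23040

Coefficient of y^8 = Σ_{j} C(6,j)·(-2)^j·C(10,8-j)·2^(8-j) for j from 0 to 6.
= 11520 + (-184320) + 806400 + (-1290240) + 806400 + (-184320) + 11520 = -23040.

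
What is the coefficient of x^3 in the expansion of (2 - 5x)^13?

The general term is C(13,j)·(2)^j·(-5x)^(13-j); the x^3 term has j = 10.
C(13,10) = 286.
Coefficient = C(13,10) · 2^10 · (-5)^3 = 286 · 1024 · (-125) = -36608000.

-36608000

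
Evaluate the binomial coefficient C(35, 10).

183579396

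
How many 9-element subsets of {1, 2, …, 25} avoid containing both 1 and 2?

1797818

All 9-subsets: C(25,9) = 2042975. Those containing both fixed elements: C(23,7) = 245157.
2042975 − 245157 = 1797818.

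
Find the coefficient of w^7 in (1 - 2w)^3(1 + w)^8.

Coefficient of w^7 = Σ_{j} C(3,j)·(-2)^j·C(8,7-j)·1^(7-j) for j from 0 to 3.
= 8 + (-168) + 672 + (-560) = -48.

-48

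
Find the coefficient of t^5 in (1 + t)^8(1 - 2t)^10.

Coefficient of t^5 = Σ_{j} C(8,j)·1^j·C(10,5-j)·(-2)^(5-j) for j from 0 to 5.
= (-8064) + 26880 + (-26880) + 10080 + (-1400) + 56 = 672.

672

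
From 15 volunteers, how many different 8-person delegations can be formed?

This is C(15,8) = 6435.

6435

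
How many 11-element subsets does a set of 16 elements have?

4368

C(16,11) = C(16,5) by symmetry.
C(16,5) = (16·15·14·13·12) / 5! = 524160 / 120 = 4368.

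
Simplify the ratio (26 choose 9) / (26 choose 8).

C(n,k+1)/C(n,k) = (n−k)/(k+1) = (26−8)/(8+1) = 18/9 = 2.

2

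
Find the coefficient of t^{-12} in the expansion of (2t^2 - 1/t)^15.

30

General term: C(15,j)·(2t^2)^j·(-1/t)^(15-j), with t-exponent 2j − 1(15−j) = 3j − 15.
Set 3j − 15 = -12: j = 1.
C(15,1) = 15; 2^1 = 2; (-1)^14 = 1.
Coefficient = 15 · 2 · 1 = 30.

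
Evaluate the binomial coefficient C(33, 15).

1037158320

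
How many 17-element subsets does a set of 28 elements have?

21474180

C(28,17) = C(28,11) by symmetry.
C(28,11) = (28·27·26·25·24·23·22·21·20·19·18) / 11! = 857180548224000 / 39916800 = 21474180.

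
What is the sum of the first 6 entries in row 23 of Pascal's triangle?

44552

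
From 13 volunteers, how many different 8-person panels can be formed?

1287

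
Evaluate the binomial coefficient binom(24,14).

1961256

C(24,14) = C(24,10) by symmetry.
C(24,10) = (24·23·22·21·20·19·18·17·16·15) / 10! = 7117005772800 / 3628800 = 1961256.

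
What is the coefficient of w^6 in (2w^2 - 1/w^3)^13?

General term: C(13,j)·(2w^2)^j·(-1/w^3)^(13-j), with w-exponent 2j − 3(13−j) = 5j − 39.
Set 5j − 39 = 6: j = 9.
C(13,9) = 715; 2^9 = 512; (-1)^4 = 1.
Coefficient = 715 · 512 · 1 = 366080.

366080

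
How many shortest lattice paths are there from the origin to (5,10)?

3003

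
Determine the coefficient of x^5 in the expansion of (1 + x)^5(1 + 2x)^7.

Coefficient of x^5 = Σ_{j} C(5,j)·1^j·C(7,5-j)·2^(5-j) for j from 0 to 5.
= 672 + 2800 + 2800 + 840 + 70 + 1 = 7183.

7183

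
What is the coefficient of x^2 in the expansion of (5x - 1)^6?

The general term is C(6,j)·(5x)^j·(-1)^(6-j); the x^2 term has j = 2.
C(6,2) = 15.
Coefficient = C(6,2) · 5^2 = 15 · 25 = 375.

375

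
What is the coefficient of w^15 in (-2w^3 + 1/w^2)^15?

General term: C(15,j)·(-2w^3)^j·(1/w^2)^(15-j), with w-exponent 3j − 2(15−j) = 5j − 30.
Set 5j − 30 = 15: j = 9.
C(15,9) = 5005; (-2)^9 = -512; 1^6 = 1.
Coefficient = 5005 · (-512) · 1 = -2562560.

-2562560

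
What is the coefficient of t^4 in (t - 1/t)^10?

-120

General term: C(10,j)·(t)^j·(-1/t)^(10-j), with t-exponent 1j − 1(10−j) = 2j − 10.
Set 2j − 10 = 4: j = 7.
C(10,7) = 120; 1^7 = 1; (-1)^3 = -1.
Coefficient = 120 · 1 · (-1) = -120.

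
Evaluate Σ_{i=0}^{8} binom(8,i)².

12870

Σ C(8,i)² is the coefficient of x^8 in (1+x)^8(1+x)^8 = (1+x)^16, i.e. C(16,8) = 12870.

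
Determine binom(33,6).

1107568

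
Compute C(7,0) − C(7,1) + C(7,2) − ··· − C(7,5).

-6

The partial alternating sum Σ_{k=0}^{5} (−1)^k C(7,k) = (−1)^5 C(6,5) = -6.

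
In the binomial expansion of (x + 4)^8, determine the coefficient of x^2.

114688

The general term is C(8,j)·(x)^j·(4)^(8-j); the x^2 term has j = 2.
C(8,2) = 28.
Coefficient = C(8,2) · 4^6 = 28 · 4096 = 114688.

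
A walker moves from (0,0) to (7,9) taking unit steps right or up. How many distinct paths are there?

Each path is a sequence of 16 steps with 7 rights: C(16,7) = 11440.

11440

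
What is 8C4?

70

C(8,4) = (8·7·6·5) / 4! = 1680 / 24 = 70.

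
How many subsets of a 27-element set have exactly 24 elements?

Choose the 24 positions: C(27,24) = 2925.

2925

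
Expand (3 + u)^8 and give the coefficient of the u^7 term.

24

The general term is C(8,j)·(3)^j·(u)^(8-j); the u^7 term has j = 1.
C(8,1) = 8.
Coefficient = C(8,1) · 3^1 = 8 · 3 = 24.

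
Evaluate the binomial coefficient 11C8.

C(11,8) = C(11,3) by symmetry.
C(11,3) = (11·10·9) / 3! = 990 / 6 = 165.

165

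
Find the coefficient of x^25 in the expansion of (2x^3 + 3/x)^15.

747242496

General term: C(15,j)·(2x^3)^j·(3/x)^(15-j), with x-exponent 3j − 1(15−j) = 4j − 15.
Set 4j − 15 = 25: j = 10.
C(15,10) = 3003; 2^10 = 1024; 3^5 = 243.
Coefficient = 3003 · 1024 · 243 = 747242496.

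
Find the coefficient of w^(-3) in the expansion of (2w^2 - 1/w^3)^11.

-29568

General term: C(11,j)·(2w^2)^j·(-1/w^3)^(11-j), with w-exponent 2j − 3(11−j) = 5j − 33.
Set 5j − 33 = -3: j = 6.
C(11,6) = 462; 2^6 = 64; (-1)^5 = -1.
Coefficient = 462 · 64 · (-1) = -29568.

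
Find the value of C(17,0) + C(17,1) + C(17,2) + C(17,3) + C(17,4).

1 + 17 + 136 + 680 + 2380 = 3214.

3214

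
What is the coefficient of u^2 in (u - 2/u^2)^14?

General term: C(14,j)·(u)^j·(-2/u^2)^(14-j), with u-exponent 1j − 2(14−j) = 3j − 28.
Set 3j − 28 = 2: j = 10.
C(14,10) = 1001; 1^10 = 1; (-2)^4 = 16.
Coefficient = 1001 · 1 · 16 = 16016.

16016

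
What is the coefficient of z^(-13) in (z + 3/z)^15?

71744535

General term: C(15,j)·(z)^j·(3/z)^(15-j), with z-exponent 1j − 1(15−j) = 2j − 15.
Set 2j − 15 = -13: j = 1.
C(15,1) = 15; 1^1 = 1; 3^14 = 4782969.
Coefficient = 15 · 1 · 4782969 = 71744535.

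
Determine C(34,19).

1855967520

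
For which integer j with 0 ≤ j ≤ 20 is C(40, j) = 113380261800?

C(40,j) increases on 0 ≤ j ≤ 20. C(40,17) = 88732378800 and C(40,18) = 113380261800, so j = 18.

18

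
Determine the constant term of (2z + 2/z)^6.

1280

General term: C(6,j)·(2z)^j·(2/z)^(6-j), with z-exponent 1j − 1(6−j) = 2j − 6.
Set 2j − 6 = 0: j = 3.
C(6,3) = 20; 2^3 = 8; 2^3 = 8.
Coefficient = 20 · 8 · 8 = 1280.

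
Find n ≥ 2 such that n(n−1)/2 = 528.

33

n(n−1)/2 = 528 ⇒ n(n−1) = 1056. Since 33·32 = 1056, n = 33.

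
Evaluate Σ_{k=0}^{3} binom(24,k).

1 + 24 + 276 + 2024 = 2325.

2325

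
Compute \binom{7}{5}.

C(7,5) = C(7,2) by symmetry.
C(7,2) = (7·6) / 2! = 42 / 2 = 21.

21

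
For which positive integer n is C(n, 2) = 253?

n(n−1)/2 = 253 ⇒ n(n−1) = 506. Since 23·22 = 506, n = 23.

23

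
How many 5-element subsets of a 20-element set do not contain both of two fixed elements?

All 5-subsets: C(20,5) = 15504. Those containing both fixed elements: C(18,3) = 816.
15504 − 816 = 14688.

14688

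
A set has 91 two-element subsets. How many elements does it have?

14

n(n−1)/2 = 91 ⇒ n(n−1) = 182. Since 14·13 = 182, n = 14.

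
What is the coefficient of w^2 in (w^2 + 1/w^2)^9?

General term: C(9,j)·(w^2)^j·(1/w^2)^(9-j), with w-exponent 2j − 2(9−j) = 4j − 18.
Set 4j − 18 = 2: j = 5.
C(9,5) = 126; 1^5 = 1; 1^4 = 1.
Coefficient = 126 · 1 · 1 = 126.

126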